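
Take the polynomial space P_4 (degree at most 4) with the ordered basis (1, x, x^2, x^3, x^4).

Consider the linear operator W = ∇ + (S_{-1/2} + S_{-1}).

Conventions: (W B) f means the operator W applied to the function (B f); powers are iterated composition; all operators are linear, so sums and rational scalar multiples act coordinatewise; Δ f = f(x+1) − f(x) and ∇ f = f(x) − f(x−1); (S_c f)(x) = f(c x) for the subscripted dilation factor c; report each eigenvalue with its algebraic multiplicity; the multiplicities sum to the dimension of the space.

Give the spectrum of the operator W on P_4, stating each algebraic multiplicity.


image of 1: 2
image of x: -(3/2)x + 1
image of x^2: (5/4)x^2 + 2x - 1
image of x^3: -(9/8)x^3 + 3x^2 - 3x + 1
image of x^4: (17/16)x^4 + 4x^3 - 6x^2 + 4x - 1
the matrix is upper triangular; its diagonal is (2, -3/2, 5/4, -9/8, 17/16)
for a triangular matrix the eigenvalues are the diagonal entries, with algebraic multiplicity their repetition count

λ = -3/2 (multiplicity 1), λ = -9/8 (multiplicity 1), λ = 17/16 (multiplicity 1), λ = 5/4 (multiplicity 1), λ = 2 (multiplicity 1)


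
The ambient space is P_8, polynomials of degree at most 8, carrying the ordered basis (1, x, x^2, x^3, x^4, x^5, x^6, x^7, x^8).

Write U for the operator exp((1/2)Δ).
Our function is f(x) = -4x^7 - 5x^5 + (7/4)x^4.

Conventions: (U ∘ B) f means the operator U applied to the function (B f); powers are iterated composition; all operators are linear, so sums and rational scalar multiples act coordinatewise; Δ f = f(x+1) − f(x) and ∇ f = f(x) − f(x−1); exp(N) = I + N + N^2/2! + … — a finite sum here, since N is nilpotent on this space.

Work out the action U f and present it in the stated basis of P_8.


order-1 term: -14x^6 - 42x^5 - (165/2)x^4 - (183/2)x^3 - (247/4)x^2 - 23x - 29/8
order-2 term: -21x^5 - 105x^4 - (515/2)x^3 - (2799/8)x^2 - (511/2)x - 1259/16
order-3 term: -(35/2)x^4 - 105x^3 - (1075/4)x^2 - (2663/8)x - 2637/16
order-4 term: -(35/4)x^3 - (105/2)x^2 - (1845/16)x - 5793/64
order-5 term: -(21/8)x^2 - (105/8)x - 565/32
order-6 term: -(7/16)x - 21/16
order-7 term: -1/32
the series for exp((1/2)Δ) f terminates at order 7
exp((1/2)Δ) f = -4x^7 - 14x^6 - 68x^5 - (813/4)x^4 - (1851/4)x^3 - (1471/2)x^2 - (2961/4)x - 22825/64

the image equals g(x) = -4x^7 - 14x^6 - 68x^5 - (813/4)x^4 - (1851/4)x^3 - (1471/2)x^2 - (2961/4)x - 22825/64


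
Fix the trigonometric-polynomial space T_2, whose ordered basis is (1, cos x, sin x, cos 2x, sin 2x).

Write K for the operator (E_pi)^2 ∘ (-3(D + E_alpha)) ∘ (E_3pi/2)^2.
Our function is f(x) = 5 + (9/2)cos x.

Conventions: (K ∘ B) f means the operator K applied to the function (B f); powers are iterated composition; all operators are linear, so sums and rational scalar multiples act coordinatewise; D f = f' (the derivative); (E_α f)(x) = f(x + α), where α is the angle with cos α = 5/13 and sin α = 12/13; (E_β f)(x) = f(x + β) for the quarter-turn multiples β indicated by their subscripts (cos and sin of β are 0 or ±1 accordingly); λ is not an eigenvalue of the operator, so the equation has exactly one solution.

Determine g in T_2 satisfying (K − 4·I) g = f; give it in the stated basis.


write g with unknown coordinates in the stated basis and equate coefficients in (K − 4·I) g = f
solving from the highest basis element down gives g = -5/7 - (333/1076)cos x + (675/1076)sin x
check: K g = 15/7 + (1755/538)cos x + (675/269)sin x
so K g − 4·g = 5 + (9/2)cos x = f ✓

the result is g(x) = -5/7 - (333/1076)cos x + (675/1076)sin x


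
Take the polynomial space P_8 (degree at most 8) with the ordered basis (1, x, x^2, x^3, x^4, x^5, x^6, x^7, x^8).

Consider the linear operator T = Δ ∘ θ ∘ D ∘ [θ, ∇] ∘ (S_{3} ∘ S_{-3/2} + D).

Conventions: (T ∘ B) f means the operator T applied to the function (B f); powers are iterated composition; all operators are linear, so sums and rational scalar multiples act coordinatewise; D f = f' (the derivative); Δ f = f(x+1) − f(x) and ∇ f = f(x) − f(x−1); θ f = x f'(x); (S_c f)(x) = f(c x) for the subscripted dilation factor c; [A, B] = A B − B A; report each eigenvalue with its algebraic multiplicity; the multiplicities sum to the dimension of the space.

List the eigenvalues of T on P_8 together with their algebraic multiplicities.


image of 1: 0
image of x: 0
image of x^2: 0
image of x^3: 2187/4
image of x^4: -19683x - 24
image of x^5: (2657205/8)x^2 - (887655/8)x
image of x^6: -(7971615/2)x^3 + (23906205/8)x^2 - (7968735/8)x
image of x^7: (2511058725/64)x^4 - (1506742755/32)x^3 + (502252065/16)x^2 - (502265505/64)x
image of x^8: -(2711943423/8)x^5 + (4519838505/8)x^4 - (4519825065/8)x^3 + (4519798185/16)x^2 - (903954261/16)x
the matrix is upper triangular; its diagonal is (0, 0, 0, 0, 0, 0, 0, 0, 0)
for a triangular matrix the eigenvalues are the diagonal entries, with algebraic multiplicity their repetition count

λ = 0 (multiplicity 9)


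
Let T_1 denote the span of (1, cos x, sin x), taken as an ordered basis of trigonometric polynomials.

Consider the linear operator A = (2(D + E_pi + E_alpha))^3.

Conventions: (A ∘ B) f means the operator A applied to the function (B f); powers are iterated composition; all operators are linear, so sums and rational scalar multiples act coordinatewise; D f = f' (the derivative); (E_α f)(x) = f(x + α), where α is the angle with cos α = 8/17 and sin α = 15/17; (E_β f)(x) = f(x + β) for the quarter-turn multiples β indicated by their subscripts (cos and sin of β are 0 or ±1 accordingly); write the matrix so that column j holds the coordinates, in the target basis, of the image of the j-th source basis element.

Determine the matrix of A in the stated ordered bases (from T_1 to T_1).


image of 1: 64
image of cos x: (215352/4913)cos x + (199936/4913)sin x
image of sin x: -(199936/4913)cos x + (215352/4913)sin x
each image's coordinates form column j of the matrix

the matrix is [[64, 0, 0]; [0, 215352/4913, -199936/4913]; [0, 199936/4913, 215352/4913]] (rows listed top to bottom)


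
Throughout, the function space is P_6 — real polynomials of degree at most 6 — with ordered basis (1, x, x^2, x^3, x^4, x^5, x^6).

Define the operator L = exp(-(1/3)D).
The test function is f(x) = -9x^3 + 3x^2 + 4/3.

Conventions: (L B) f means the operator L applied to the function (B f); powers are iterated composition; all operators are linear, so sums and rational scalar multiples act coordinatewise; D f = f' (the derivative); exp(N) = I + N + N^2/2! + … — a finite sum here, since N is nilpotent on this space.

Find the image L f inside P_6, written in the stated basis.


order-1 term: 9x^2 - 2x
order-2 term: -3x + 1/3
order-3 term: 1/3
the series for exp(-(1/3)D) f terminates at order 3
exp(-(1/3)D) f = -9x^3 + 12x^2 - 5x + 2

the result is g(x) = -9x^3 + 12x^2 - 5x + 2


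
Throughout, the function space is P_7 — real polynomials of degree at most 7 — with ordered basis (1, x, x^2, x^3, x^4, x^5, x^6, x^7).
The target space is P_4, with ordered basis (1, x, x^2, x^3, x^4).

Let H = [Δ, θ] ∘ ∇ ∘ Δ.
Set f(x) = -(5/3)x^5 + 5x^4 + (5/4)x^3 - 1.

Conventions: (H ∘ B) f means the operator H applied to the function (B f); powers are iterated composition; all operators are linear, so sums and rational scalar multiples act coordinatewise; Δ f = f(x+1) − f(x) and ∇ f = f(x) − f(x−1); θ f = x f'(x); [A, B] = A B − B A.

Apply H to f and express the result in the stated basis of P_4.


Δ f = -(25/3)x^4 + (10/3)x^3 + (205/12)x^2 + (185/12)x + 55/12
∇ Δ f = -(100/3)x^3 + 60x^2 - (55/6)x + 10
θ ∇ Δ f = -100x^3 + 120x^2 - (55/6)x
Δ θ ∇ Δ f = -300x^2 - 60x + 65/6
Δ ∇ Δ f = -100x^2 + 20x + 35/2
θ Δ ∇ Δ f = -200x^2 + 20x
[Δ, θ] ∇ Δ f = -100x^2 - 80x + 65/6

the result is g(x) = -100x^2 - 80x + 65/6


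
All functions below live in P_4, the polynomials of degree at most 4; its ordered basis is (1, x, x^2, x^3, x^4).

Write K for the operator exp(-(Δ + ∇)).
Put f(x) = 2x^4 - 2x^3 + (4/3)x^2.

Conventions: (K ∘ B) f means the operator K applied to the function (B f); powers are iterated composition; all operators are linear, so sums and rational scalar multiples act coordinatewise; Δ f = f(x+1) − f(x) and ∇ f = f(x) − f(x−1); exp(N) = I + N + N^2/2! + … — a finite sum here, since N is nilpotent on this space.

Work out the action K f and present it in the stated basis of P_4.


the result is g(x) = 2x^4 - 18x^3 + (184/3)x^2 - (328/3)x + 268/3

order-1 term: -16x^3 + 12x^2 - (64/3)x + 4
order-2 term: 48x^2 - 24x + 112/3
order-3 term: -64x + 16
order-4 term: 32
the series for exp(-(Δ + ∇)) f terminates at order 4
exp(-(Δ + ∇)) f = 2x^4 - 18x^3 + (184/3)x^2 - (328/3)x + 268/3


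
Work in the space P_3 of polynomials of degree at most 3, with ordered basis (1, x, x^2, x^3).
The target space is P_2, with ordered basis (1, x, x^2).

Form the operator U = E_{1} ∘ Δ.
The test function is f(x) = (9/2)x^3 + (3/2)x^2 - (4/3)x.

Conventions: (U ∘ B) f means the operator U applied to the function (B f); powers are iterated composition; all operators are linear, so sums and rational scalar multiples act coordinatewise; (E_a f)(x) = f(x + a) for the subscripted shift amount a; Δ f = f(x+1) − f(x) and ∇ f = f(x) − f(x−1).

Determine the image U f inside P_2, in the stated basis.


Δ f = (27/2)x^2 + (33/2)x + 14/3
E_{1} Δ f = (27/2)x^2 + (87/2)x + 104/3

the result is g(x) = (27/2)x^2 + (87/2)x + 104/3


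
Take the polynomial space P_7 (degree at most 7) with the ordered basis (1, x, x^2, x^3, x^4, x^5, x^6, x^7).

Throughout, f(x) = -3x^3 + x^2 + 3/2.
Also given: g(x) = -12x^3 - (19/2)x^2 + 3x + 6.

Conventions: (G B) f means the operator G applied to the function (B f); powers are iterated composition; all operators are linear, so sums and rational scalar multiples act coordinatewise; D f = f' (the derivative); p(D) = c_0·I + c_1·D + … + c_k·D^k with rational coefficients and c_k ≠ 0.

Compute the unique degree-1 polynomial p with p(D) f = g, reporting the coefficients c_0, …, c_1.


p(D) = 4·I + (3/2)·D, i.e. c_0 = 4, c_1 = 3/2

D^0 f = -3x^3 + x^2 + 3/2
D^1 f = -9x^2 + 2x
matching coefficients of g against c_0 f + c_1 Df + … from the top degree down determines the c_i
solution: c_0 = 4, c_1 = 3/2


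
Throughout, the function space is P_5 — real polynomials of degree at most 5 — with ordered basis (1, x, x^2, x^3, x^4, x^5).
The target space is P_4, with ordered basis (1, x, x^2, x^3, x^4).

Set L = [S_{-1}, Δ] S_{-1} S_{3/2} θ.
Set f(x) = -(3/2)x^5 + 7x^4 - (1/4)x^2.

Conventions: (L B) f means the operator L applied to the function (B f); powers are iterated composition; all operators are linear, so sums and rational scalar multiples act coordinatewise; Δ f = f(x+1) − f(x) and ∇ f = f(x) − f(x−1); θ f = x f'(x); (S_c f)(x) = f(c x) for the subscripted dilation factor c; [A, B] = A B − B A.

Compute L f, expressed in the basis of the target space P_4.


θ f = -(15/2)x^5 + 28x^4 - (1/2)x^2
S_{3/2} θ f = -(3645/64)x^5 + (567/4)x^4 - (9/8)x^2
S_{-1} S_{3/2} θ f = (3645/64)x^5 + (567/4)x^4 - (9/8)x^2
Δ (S_{-1} S_{3/2} θ) f = (18225/64)x^4 + (36369/32)x^3 + (45441/32)x^2 + (54369/64)x + 12645/64
S_{-1} Δ (S_{-1} S_{3/2} θ) f = (18225/64)x^4 - (36369/32)x^3 + (45441/32)x^2 - (54369/64)x + 12645/64
S_{-1} (S_{-1} S_{3/2} θ) f = -(3645/64)x^5 + (567/4)x^4 - (9/8)x^2
Δ S_{-1} (S_{-1} S_{3/2} θ) f = -(18225/64)x^4 - (81/32)x^3 + (8991/32)x^2 + (17919/64)x + 5355/64
[S_{-1}, Δ] (S_{-1} S_{3/2} θ) f = (18225/32)x^4 - 1134x^3 + (18225/16)x^2 - (2259/2)x + 3645/32

the image equals g(x) = (18225/32)x^4 - 1134x^3 + (18225/16)x^2 - (2259/2)x + 3645/32


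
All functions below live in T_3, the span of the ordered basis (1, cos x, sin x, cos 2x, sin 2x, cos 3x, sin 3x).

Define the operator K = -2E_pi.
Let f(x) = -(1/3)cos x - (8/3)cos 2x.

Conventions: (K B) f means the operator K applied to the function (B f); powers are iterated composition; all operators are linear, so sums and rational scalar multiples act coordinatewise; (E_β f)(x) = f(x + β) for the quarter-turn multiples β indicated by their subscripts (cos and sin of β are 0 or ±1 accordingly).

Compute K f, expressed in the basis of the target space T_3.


E_pi f = (1/3)cos x - (8/3)cos 2x
(-2E_pi) f = -(2/3)cos x + (16/3)cos 2x

the image equals g(x) = -(2/3)cos x + (16/3)cos 2x


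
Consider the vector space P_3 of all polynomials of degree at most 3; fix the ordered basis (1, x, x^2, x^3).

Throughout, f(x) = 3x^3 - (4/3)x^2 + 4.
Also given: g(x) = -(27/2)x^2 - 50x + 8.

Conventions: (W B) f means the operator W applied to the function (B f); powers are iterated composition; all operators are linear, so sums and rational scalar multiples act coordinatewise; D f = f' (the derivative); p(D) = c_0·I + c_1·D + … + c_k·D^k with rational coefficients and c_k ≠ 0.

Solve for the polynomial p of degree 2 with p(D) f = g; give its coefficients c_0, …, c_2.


D^0 f = 3x^3 - (4/3)x^2 + 4
D^1 f = 9x^2 - (8/3)x
D^2 f = 18x - 8/3
matching coefficients of g against c_0 f + c_1 Df + … from the top degree down determines the c_i
solution: c_0 = 0, c_1 = -3/2, c_2 = -3

c_0 = 0, c_1 = -3/2, c_2 = -3


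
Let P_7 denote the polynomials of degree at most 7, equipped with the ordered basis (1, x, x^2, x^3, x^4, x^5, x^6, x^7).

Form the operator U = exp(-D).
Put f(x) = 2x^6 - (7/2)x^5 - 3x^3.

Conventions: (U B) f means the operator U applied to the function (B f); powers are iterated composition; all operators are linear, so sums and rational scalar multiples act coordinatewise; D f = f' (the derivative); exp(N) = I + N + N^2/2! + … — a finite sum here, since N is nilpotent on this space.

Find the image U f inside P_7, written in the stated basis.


order-1 term: -12x^5 + (35/2)x^4 + 9x^2
order-2 term: 30x^4 - 35x^3 - 9x
order-3 term: -40x^3 + 35x^2 + 3
order-4 term: 30x^2 - (35/2)x
order-5 term: -12x + 7/2
order-6 term: 2
the series for exp(-D) f terminates at order 6
exp(-D) f = 2x^6 - (31/2)x^5 + (95/2)x^4 - 78x^3 + 74x^2 - (77/2)x + 17/2

the image equals g(x) = 2x^6 - (31/2)x^5 + (95/2)x^4 - 78x^3 + 74x^2 - (77/2)x + 17/2


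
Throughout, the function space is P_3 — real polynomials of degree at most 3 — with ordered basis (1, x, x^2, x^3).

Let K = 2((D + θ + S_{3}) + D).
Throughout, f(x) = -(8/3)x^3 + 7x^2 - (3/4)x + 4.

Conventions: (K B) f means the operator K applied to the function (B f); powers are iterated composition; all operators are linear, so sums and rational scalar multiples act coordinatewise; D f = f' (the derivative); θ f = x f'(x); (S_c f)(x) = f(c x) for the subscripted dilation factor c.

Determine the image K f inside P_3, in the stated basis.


the result is g(x) = -160x^3 + 122x^2 + 50x + 5

D f = -8x^2 + 14x - 3/4
θ f = -8x^3 + 14x^2 - (3/4)x
S_{3} f = -72x^3 + 63x^2 - (9/4)x + 4
(D + θ + S_{3}) f = -80x^3 + 69x^2 + 11x + 13/4
D f = -8x^2 + 14x - 3/4
((D + θ + S_{3}) + D) f = -80x^3 + 61x^2 + 25x + 5/2
(2((D + θ + S_{3}) + D)) f = -160x^3 + 122x^2 + 50x + 5


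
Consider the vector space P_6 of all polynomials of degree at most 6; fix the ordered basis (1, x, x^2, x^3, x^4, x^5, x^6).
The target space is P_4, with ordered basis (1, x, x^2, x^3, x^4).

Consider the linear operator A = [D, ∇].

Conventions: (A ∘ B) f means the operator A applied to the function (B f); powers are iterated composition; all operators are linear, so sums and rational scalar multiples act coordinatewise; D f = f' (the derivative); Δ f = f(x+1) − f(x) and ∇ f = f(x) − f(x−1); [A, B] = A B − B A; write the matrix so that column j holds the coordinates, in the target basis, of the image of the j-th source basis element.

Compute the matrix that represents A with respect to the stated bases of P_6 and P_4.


the matrix is [[0, 0, 0, 0, 0, 0, 0]; [0, 0, 0, 0, 0, 0, 0]; [0, 0, 0, 0, 0, 0, 0]; [0, 0, 0, 0, 0, 0, 0]; [0, 0, 0, 0, 0, 0, 0]] (rows listed top to bottom)

image of 1: 0
image of x: 0
image of x^2: 0
image of x^3: 0
image of x^4: 0
image of x^5: 0
image of x^6: 0
each image's coordinates form column j of the matrix


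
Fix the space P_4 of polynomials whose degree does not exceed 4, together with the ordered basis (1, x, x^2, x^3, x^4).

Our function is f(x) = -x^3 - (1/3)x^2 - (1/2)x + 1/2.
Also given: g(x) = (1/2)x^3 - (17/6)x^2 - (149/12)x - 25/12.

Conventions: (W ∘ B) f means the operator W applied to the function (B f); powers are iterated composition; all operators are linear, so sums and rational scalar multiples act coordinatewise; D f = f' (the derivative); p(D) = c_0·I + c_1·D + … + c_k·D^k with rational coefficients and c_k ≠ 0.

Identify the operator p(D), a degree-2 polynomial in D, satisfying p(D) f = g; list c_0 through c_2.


c_0 = -1/2, c_1 = 1, c_2 = 2

D^0 f = -x^3 - (1/3)x^2 - (1/2)x + 1/2
D^1 f = -3x^2 - (2/3)x - 1/2
D^2 f = -6x - 2/3
matching coefficients of g against c_0 f + c_1 Df + … from the top degree down determines the c_i
solution: c_0 = -1/2, c_1 = 1, c_2 = 2


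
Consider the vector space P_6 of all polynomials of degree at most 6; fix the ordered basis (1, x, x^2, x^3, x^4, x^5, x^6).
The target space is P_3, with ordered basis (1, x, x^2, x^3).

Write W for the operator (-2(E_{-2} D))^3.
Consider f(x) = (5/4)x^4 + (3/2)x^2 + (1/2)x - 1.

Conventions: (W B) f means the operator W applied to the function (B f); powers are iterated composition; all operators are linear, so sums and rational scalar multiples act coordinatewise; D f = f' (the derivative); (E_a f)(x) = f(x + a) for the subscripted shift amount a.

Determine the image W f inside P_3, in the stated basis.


D f = 5x^3 + 3x + 1/2
E_{-2} D f = 5x^3 - 30x^2 + 63x - 91/2
(-2(E_{-2} D)) f = -10x^3 + 60x^2 - 126x + 91
D (-2(E_{-2} D)) f = -30x^2 + 120x - 126
E_{-2} D (-2(E_{-2} D)) f = -30x^2 + 240x - 486
(-2(E_{-2} D)) (-2(E_{-2} D)) f = 60x^2 - 480x + 972
D (-2(E_{-2} D)) (-2(E_{-2} D)) f = 120x - 480
E_{-2} D (-2(E_{-2} D)) (-2(E_{-2} D)) f = 120x - 720
(-2(E_{-2} D)) (-2(E_{-2} D)) (-2(E_{-2} D)) f = -240x + 1440

the result is g(x) = -240x + 1440


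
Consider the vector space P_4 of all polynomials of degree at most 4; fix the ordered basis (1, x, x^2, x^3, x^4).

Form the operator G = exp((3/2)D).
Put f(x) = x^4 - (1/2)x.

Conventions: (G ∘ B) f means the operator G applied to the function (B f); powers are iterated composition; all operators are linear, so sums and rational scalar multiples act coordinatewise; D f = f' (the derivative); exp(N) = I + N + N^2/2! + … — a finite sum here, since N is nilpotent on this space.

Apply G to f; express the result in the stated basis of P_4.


order-1 term: 6x^3 - 3/4
order-2 term: (27/2)x^2
order-3 term: (27/2)x
order-4 term: 81/16
the series for exp((3/2)D) f terminates at order 4
exp((3/2)D) f = x^4 + 6x^3 + (27/2)x^2 + 13x + 69/16

the image equals g(x) = x^4 + 6x^3 + (27/2)x^2 + 13x + 69/16


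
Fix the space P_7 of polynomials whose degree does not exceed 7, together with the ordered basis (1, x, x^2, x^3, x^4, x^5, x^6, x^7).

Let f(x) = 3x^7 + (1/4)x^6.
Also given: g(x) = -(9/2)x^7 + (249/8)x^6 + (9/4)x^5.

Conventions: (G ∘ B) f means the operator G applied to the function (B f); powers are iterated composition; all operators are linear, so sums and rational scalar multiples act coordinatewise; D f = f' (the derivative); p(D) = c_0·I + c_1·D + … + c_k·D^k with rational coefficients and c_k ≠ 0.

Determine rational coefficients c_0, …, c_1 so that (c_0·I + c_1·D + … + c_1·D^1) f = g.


p(D) = -(3/2)·I + (3/2)·D, i.e. c_0 = -3/2, c_1 = 3/2

D^0 f = 3x^7 + (1/4)x^6
D^1 f = 21x^6 + (3/2)x^5
matching coefficients of g against c_0 f + c_1 Df + … from the top degree down determines the c_i
solution: c_0 = -3/2, c_1 = 3/2


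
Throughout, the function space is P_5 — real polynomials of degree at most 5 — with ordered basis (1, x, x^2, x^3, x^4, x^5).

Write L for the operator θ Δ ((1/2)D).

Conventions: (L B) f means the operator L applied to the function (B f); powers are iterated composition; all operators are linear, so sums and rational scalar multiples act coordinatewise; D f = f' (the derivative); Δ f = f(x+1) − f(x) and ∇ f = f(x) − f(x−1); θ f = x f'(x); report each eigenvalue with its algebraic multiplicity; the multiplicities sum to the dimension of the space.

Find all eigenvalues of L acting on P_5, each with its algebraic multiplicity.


image of 1: 0
image of x: 0
image of x^2: 0
image of x^3: 3x
image of x^4: 12x^2 + 6x
image of x^5: 30x^3 + 30x^2 + 10x
the matrix is upper triangular; its diagonal is (0, 0, 0, 0, 0, 0)
for a triangular matrix the eigenvalues are the diagonal entries, with algebraic multiplicity their repetition count

λ = 0 (multiplicity 6)


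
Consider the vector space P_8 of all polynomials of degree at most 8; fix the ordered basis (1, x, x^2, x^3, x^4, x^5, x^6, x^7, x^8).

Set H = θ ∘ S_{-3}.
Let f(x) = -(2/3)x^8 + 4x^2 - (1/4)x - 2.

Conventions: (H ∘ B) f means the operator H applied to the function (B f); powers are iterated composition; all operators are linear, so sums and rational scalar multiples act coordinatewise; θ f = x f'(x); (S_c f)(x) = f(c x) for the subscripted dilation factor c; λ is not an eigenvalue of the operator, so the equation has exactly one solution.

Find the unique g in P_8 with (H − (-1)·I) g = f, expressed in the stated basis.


the image equals g(x) = -(2/157467)x^8 + (4/19)x^2 + (1/8)x - 2

write g with unknown coordinates in the stated basis and equate coefficients in (H − (-1)·I) g = f
solving from the highest basis element down gives g = -(2/157467)x^8 + (4/19)x^2 + (1/8)x - 2
check: H g = -(34992/52489)x^8 + (72/19)x^2 - (3/8)x
so H g − (-1)·g = -(2/3)x^8 + 4x^2 - (1/4)x - 2 = f ✓


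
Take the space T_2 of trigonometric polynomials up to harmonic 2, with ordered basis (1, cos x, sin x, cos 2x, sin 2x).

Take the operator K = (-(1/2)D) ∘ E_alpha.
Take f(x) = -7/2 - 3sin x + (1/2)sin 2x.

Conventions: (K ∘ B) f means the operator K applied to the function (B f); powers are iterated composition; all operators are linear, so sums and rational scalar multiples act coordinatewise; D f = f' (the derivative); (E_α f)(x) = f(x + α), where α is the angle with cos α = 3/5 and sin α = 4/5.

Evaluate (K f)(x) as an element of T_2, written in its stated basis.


E_alpha f = -7/2 - (12/5)cos x - (9/5)sin x + (12/25)cos 2x - (7/50)sin 2x
D E_alpha f = -(9/5)cos x + (12/5)sin x - (7/25)cos 2x - (24/25)sin 2x
(-(1/2)D) E_alpha f = (9/10)cos x - (6/5)sin x + (7/50)cos 2x + (12/25)sin 2x

g(x) = (9/10)cos x - (6/5)sin x + (7/50)cos 2x + (12/25)sin 2x


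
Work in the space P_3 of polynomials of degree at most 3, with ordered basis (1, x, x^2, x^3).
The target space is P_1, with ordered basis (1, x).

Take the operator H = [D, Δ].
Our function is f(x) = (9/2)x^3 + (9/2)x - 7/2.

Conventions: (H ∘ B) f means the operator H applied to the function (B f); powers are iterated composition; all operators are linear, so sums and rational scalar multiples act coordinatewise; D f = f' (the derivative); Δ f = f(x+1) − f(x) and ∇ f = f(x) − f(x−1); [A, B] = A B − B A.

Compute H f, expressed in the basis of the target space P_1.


Δ f = (27/2)x^2 + (27/2)x + 9
D Δ f = 27x + 27/2
D f = (27/2)x^2 + 9/2
Δ D f = 27x + 27/2
[D, Δ] f = 0

g(x) = 0


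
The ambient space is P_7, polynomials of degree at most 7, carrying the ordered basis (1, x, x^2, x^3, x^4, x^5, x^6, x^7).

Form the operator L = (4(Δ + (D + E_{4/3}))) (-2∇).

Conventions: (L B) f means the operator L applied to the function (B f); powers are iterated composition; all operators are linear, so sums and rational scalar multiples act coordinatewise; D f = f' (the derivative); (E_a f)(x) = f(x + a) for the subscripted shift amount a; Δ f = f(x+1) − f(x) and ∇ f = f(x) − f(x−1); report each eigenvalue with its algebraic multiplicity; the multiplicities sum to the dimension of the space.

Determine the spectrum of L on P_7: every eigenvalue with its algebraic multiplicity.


λ = 0 (multiplicity 8)

image of 1: 0
image of x: -8
image of x^2: -16x - 136/3
image of x^3: -24x^2 - 136x + 16/3
image of x^4: -32x^3 - 272x^2 + (64/3)x - 1976/27
image of x^5: -40x^4 - (1360/3)x^3 + (160/3)x^2 - (9880/27)x + 512/81
image of x^6: -48x^5 - 680x^4 + (320/3)x^3 - (9880/9)x^2 + (1024/27)x - 8824/81
image of x^7: -56x^6 - 952x^5 + (560/3)x^4 - (69160/27)x^3 + (3584/27)x^2 - (61768/81)x - 2864/729
the matrix is upper triangular; its diagonal is (0, 0, 0, 0, 0, 0, 0, 0)
for a triangular matrix the eigenvalues are the diagonal entries, with algebraic multiplicity their repetition count


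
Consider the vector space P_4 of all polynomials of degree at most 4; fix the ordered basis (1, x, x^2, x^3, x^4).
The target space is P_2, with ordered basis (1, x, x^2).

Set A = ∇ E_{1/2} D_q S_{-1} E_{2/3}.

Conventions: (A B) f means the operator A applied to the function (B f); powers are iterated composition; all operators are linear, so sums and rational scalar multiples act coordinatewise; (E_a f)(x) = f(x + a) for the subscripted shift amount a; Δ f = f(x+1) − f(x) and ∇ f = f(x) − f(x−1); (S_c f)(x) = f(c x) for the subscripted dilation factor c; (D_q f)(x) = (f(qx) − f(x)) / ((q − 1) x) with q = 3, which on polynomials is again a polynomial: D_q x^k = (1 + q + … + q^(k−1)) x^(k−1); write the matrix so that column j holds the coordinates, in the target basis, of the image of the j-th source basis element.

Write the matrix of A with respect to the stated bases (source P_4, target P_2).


the matrix is [[0, 0, 4, 8, 62/3]; [0, 0, 0, -26, -208/3]; [0, 0, 0, 0, 120]] (rows listed top to bottom)

image of 1: 0
image of x: 0
image of x^2: 4
image of x^3: -26x + 8
image of x^4: 120x^2 - (208/3)x + 62/3
each image's coordinates form column j of the matrix


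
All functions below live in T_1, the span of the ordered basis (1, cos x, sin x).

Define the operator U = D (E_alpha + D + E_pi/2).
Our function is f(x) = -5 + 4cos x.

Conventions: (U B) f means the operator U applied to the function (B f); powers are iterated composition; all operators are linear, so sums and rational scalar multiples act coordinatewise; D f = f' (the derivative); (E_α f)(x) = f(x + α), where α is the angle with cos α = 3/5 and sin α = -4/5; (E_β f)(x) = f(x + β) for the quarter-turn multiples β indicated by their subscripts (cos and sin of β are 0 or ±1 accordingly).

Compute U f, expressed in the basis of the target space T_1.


the image equals g(x) = -(24/5)cos x - (12/5)sin x

E_alpha f = -5 + (12/5)cos x + (16/5)sin x
D f = -4sin x
E_pi/2 f = -5 - 4sin x
(E_alpha + D + E_pi/2) f = -10 + (12/5)cos x - (24/5)sin x
D (E_alpha + D + E_pi/2) f = -(24/5)cos x - (12/5)sin x


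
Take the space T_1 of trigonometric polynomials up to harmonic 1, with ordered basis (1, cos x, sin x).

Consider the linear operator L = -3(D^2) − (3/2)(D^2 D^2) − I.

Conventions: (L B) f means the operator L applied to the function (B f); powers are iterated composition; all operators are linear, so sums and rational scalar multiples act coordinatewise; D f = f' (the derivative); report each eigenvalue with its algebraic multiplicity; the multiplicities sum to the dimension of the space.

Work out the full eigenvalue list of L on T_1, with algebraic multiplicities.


image of 1: -1
image of cos x: (1/2)cos x
image of sin x: (1/2)sin x
the matrix is diagonal; its diagonal is (-1, 1/2, 1/2)
for a triangular matrix the eigenvalues are the diagonal entries, with algebraic multiplicity their repetition count

λ = -1 (multiplicity 1), λ = 1/2 (multiplicity 2)


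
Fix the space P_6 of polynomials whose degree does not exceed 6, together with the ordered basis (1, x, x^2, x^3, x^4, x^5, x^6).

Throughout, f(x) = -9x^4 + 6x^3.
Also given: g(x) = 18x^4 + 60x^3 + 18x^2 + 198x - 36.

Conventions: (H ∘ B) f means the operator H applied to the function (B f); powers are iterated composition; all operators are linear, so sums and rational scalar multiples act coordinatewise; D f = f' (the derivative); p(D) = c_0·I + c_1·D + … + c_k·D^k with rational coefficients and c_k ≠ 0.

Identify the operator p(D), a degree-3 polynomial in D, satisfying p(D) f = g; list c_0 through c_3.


c_0 = -2, c_1 = -2, c_2 = -1/2, c_3 = -1

D^0 f = -9x^4 + 6x^3
D^1 f = -36x^3 + 18x^2
D^2 f = -108x^2 + 36x
D^3 f = -216x + 36
matching coefficients of g against c_0 f + c_1 Df + … from the top degree down determines the c_i
solution: c_0 = -2, c_1 = -2, c_2 = -1/2, c_3 = -1


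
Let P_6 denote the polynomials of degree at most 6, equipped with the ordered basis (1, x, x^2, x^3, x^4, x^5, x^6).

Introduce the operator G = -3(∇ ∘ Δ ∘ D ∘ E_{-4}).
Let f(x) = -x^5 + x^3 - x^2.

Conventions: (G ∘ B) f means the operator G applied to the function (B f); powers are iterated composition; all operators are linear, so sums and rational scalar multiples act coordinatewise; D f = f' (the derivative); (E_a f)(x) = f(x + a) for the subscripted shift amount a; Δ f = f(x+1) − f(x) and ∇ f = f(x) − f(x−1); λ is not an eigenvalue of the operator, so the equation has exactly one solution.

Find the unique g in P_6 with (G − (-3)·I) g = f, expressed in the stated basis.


the image equals g(x) = -(1/3)x^5 + (1/3)x^3 - (61/3)x^2 + 160x - 964/3

write g with unknown coordinates in the stated basis and equate coefficients in (G − (-3)·I) g = f
solving from the highest basis element down gives g = -(1/3)x^5 + (1/3)x^3 - (61/3)x^2 + 160x - 964/3
check: G g = 60x^2 - 480x + 964
so G g − (-3)·g = -x^5 + x^3 - x^2 = f ✓


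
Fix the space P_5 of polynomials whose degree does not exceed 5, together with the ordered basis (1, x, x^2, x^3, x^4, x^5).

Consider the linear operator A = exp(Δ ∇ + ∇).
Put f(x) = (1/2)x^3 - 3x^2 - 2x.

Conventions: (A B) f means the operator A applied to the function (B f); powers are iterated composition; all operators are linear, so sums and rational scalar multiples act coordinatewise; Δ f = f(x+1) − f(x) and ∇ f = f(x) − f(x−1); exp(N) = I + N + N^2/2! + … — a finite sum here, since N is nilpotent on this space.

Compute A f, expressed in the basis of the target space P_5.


g(x) = (1/2)x^3 - (3/2)x^2 - 5x - 11/2

order-1 term: (3/2)x^2 - (9/2)x - 9/2
order-2 term: (3/2)x - 3/2
order-3 term: 1/2
the series for exp(Δ ∇ + ∇) f terminates at order 3
exp(Δ ∇ + ∇) f = (1/2)x^3 - (3/2)x^2 - 5x - 11/2


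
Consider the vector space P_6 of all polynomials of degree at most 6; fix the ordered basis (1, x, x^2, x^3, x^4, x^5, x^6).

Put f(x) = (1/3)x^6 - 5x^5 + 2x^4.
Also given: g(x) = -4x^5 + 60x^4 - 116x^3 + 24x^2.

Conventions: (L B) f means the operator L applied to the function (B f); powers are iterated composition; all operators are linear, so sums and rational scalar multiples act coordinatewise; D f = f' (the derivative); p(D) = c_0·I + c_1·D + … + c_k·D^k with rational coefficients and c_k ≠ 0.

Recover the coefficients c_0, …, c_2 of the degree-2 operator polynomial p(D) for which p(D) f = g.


c_0 = 0, c_1 = -2, c_2 = 1

D^0 f = (1/3)x^6 - 5x^5 + 2x^4
D^1 f = 2x^5 - 25x^4 + 8x^3
D^2 f = 10x^4 - 100x^3 + 24x^2
matching coefficients of g against c_0 f + c_1 Df + … from the top degree down determines the c_i
solution: c_0 = 0, c_1 = -2, c_2 = 1


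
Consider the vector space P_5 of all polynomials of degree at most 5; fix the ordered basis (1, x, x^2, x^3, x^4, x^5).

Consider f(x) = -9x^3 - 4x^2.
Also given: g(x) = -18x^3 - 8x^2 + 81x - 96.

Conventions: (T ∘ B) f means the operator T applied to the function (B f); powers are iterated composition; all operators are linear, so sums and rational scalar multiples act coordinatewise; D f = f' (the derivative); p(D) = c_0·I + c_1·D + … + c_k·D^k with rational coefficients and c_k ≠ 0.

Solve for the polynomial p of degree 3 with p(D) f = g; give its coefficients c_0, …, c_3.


c_0 = 2, c_1 = 0, c_2 = -3/2, c_3 = 2

D^0 f = -9x^3 - 4x^2
D^1 f = -27x^2 - 8x
D^2 f = -54x - 8
D^3 f = -54
matching coefficients of g against c_0 f + c_1 Df + … from the top degree down determines the c_i
solution: c_0 = 2, c_1 = 0, c_2 = -3/2, c_3 = 2


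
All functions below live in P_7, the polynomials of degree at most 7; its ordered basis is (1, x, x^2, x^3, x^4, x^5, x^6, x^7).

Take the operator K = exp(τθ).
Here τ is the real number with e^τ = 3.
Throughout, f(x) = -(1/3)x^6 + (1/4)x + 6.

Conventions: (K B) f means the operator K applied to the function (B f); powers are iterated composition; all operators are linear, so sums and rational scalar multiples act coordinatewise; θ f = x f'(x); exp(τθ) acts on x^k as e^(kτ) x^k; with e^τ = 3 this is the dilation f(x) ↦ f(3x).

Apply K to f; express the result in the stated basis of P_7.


exp(τθ) x^k = e^(kτ) x^k; with e^τ = 3 this sends x^k to 3^k x^k
x ↦ 3 x
x^6 ↦ 729 x^6
applying this coordinatewise to f: exp(τθ) f = -243x^6 + (3/4)x + 6

g(x) = -243x^6 + (3/4)x + 6


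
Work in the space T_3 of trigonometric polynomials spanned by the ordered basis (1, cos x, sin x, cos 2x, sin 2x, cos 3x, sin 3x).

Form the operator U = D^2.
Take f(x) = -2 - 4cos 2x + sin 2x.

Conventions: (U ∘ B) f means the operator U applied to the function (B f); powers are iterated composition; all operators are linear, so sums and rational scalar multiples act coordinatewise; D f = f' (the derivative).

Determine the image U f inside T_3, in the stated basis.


the image equals g(x) = 16cos 2x - 4sin 2x

D f = 2cos 2x + 8sin 2x
D D f = 16cos 2x - 4sin 2x


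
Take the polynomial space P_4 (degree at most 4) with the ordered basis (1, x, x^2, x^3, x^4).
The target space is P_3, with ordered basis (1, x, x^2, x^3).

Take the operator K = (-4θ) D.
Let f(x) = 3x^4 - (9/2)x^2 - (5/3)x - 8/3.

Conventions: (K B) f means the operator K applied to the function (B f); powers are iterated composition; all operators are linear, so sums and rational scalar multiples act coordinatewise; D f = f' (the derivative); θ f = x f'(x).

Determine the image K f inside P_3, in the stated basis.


D f = 12x^3 - 9x - 5/3
θ D f = 36x^3 - 9x
(-4θ) D f = -144x^3 + 36x

g(x) = -144x^3 + 36x


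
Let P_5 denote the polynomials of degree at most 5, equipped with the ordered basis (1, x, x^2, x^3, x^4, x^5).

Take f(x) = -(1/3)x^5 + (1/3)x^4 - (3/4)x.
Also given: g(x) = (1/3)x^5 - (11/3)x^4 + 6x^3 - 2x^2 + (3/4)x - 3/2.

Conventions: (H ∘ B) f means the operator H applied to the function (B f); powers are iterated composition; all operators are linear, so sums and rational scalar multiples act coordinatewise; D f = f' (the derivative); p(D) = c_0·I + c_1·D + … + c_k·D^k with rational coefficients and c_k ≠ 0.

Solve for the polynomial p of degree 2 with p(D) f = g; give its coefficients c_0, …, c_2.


c_0 = -1, c_1 = 2, c_2 = -1/2

D^0 f = -(1/3)x^5 + (1/3)x^4 - (3/4)x
D^1 f = -(5/3)x^4 + (4/3)x^3 - 3/4
D^2 f = -(20/3)x^3 + 4x^2
matching coefficients of g against c_0 f + c_1 Df + … from the top degree down determines the c_i
solution: c_0 = -1, c_1 = 2, c_2 = -1/2


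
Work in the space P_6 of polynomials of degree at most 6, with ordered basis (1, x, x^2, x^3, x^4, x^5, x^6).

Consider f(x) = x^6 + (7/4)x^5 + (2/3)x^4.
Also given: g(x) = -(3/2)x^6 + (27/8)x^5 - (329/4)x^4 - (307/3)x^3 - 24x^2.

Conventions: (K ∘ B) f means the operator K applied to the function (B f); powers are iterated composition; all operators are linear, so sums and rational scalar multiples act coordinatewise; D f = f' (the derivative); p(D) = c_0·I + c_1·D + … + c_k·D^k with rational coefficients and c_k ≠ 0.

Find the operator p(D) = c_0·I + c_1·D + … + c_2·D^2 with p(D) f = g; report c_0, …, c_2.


p(D) = -(3/2)·I + D − 3·D^2, i.e. c_0 = -3/2, c_1 = 1, c_2 = -3

D^0 f = x^6 + (7/4)x^5 + (2/3)x^4
D^1 f = 6x^5 + (35/4)x^4 + (8/3)x^3
D^2 f = 30x^4 + 35x^3 + 8x^2
matching coefficients of g against c_0 f + c_1 Df + … from the top degree down determines the c_i
solution: c_0 = -3/2, c_1 = 1, c_2 = -3


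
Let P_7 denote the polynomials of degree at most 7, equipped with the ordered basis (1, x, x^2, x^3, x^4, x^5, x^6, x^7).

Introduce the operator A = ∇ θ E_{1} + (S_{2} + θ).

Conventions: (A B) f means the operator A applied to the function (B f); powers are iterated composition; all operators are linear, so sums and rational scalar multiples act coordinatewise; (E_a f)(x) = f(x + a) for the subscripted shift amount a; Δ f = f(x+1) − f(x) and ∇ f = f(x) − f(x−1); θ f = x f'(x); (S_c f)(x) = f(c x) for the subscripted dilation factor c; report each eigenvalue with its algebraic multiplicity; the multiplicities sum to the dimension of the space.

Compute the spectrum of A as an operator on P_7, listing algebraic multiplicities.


image of 1: 1
image of x: 3x + 1
image of x^2: 6x^2 + 4x
image of x^3: 11x^3 + 9x^2 + 3x
image of x^4: 20x^4 + 16x^3 + 12x^2 + 4x
image of x^5: 37x^5 + 25x^4 + 30x^3 + 20x^2 + 5x
image of x^6: 70x^6 + 36x^5 + 60x^4 + 60x^3 + 30x^2 + 6x
image of x^7: 135x^7 + 49x^6 + 105x^5 + 140x^4 + 105x^3 + 42x^2 + 7x
the matrix is upper triangular; its diagonal is (1, 3, 6, 11, 20, 37, 70, 135)
for a triangular matrix the eigenvalues are the diagonal entries, with algebraic multiplicity their repetition count

λ = 1 (multiplicity 1), λ = 3 (multiplicity 1), λ = 6 (multiplicity 1), λ = 11 (multiplicity 1), λ = 20 (multiplicity 1), λ = 37 (multiplicity 1), λ = 70 (multiplicity 1), λ = 135 (multiplicity 1)


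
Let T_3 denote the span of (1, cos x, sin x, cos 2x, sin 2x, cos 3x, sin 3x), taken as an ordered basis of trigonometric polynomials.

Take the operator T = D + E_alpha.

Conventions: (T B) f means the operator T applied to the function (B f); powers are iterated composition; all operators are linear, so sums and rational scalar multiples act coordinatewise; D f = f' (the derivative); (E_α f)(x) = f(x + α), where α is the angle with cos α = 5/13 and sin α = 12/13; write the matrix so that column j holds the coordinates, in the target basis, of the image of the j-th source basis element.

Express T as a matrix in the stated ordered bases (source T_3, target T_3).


the matrix is [[1, 0, 0, 0, 0, 0, 0]; [0, 5/13, 25/13, 0, 0, 0, 0]; [0, -25/13, 5/13, 0, 0, 0, 0]; [0, 0, 0, -119/169, 458/169, 0, 0]; [0, 0, 0, -458/169, -119/169, 0, 0]; [0, 0, 0, 0, 0, -2035/2197, 5763/2197]; [0, 0, 0, 0, 0, -5763/2197, -2035/2197]] (rows listed top to bottom)

image of 1: 1
image of cos x: (5/13)cos x - (25/13)sin x
image of sin x: (25/13)cos x + (5/13)sin x
image of cos 2x: -(119/169)cos 2x - (458/169)sin 2x
image of sin 2x: (458/169)cos 2x - (119/169)sin 2x
image of cos 3x: -(2035/2197)cos 3x - (5763/2197)sin 3x
image of sin 3x: (5763/2197)cos 3x - (2035/2197)sin 3x
each image's coordinates form column j of the matrix


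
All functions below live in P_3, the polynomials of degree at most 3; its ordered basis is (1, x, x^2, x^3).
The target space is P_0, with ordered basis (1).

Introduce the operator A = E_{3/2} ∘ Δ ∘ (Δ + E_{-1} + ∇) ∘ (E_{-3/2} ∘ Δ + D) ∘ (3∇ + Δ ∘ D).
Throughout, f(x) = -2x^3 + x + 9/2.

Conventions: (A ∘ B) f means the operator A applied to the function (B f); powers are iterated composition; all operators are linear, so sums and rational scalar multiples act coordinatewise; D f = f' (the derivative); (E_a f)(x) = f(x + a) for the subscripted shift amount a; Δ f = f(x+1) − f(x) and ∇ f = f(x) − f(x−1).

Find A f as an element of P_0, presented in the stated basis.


the result is g(x) = -72

∇ f = -6x^2 + 6x - 1
(3∇) f = -18x^2 + 18x - 3
D f = -6x^2 + 1
Δ D f = -12x - 6
(3∇ + Δ ∘ D) f = -18x^2 + 6x - 9
Δ (3∇ + Δ ∘ D) f = -36x - 12
E_{-3/2} Δ (3∇ + Δ ∘ D) f = -36x + 42
D (3∇ + Δ ∘ D) f = -36x + 6
(E_{-3/2} ∘ Δ + D) (3∇ + Δ ∘ D) f = -72x + 48
Δ (E_{-3/2} ∘ Δ + D) (3∇ + Δ ∘ D) f = -72
E_{-1} (E_{-3/2} ∘ Δ + D) (3∇ + Δ ∘ D) f = -72x + 120
∇ (E_{-3/2} ∘ Δ + D) (3∇ + Δ ∘ D) f = -72
(Δ + E_{-1} + ∇) (E_{-3/2} ∘ Δ + D) (3∇ + Δ ∘ D) f = -72x - 24
Δ (Δ + E_{-1} + ∇) (E_{-3/2} ∘ Δ + D) (3∇ + Δ ∘ D) f = -72
E_{3/2} Δ (Δ + E_{-1} + ∇) (E_{-3/2} ∘ Δ + D) (3∇ + Δ ∘ D) f = -72
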